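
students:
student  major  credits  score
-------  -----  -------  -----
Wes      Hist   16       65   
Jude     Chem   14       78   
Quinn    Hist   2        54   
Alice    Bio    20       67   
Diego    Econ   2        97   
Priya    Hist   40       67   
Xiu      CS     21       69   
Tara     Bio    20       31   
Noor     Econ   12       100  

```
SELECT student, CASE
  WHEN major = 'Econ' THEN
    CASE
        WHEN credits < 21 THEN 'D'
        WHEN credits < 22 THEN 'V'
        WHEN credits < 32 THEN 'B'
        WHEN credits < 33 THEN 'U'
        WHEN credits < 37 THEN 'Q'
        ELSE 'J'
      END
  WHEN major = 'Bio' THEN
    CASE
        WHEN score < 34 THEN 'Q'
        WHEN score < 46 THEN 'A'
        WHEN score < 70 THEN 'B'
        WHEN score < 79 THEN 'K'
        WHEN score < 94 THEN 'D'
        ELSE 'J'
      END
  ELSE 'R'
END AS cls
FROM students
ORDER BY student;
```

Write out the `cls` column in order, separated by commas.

student=Alice: major='Bio' → inner[score < 70] → B
student=Diego: major='Econ' → inner[credits < 21] → D
student=Jude: major='Chem' → outer ELSE → R
student=Noor: major='Econ' → inner[credits < 21] → D
student=Priya: major='Hist' → outer ELSE → R
student=Quinn: major='Hist' → outer ELSE → R
student=Tara: major='Bio' → inner[score < 34] → Q
student=Wes: major='Hist' → outer ELSE → R
student=Xiu: major='CS' → outer ELSE → R

B, D, R, D, R, R, Q, R, R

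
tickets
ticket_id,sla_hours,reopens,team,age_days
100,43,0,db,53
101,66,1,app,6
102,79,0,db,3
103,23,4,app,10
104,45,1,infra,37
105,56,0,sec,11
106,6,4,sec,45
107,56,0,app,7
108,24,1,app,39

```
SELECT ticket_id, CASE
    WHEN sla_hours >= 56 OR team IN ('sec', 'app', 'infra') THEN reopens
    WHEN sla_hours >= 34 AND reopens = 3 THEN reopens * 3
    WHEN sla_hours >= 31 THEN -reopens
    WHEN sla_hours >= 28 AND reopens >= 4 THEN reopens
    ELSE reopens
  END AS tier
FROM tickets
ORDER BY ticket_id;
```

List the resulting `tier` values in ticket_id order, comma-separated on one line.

0, 1, 0, 4, 1, 0, 4, 0, 1

ticket_id=100: sla_hours >= 31 → 0
ticket_id=101: sla_hours >= 56 OR team IN ('sec', 'app', 'infra') → 1
ticket_id=102: sla_hours >= 56 OR team IN ('sec', 'app', 'infra') → 0
ticket_id=103: sla_hours >= 56 OR team IN ('sec', 'app', 'infra') → 4
ticket_id=104: sla_hours >= 56 OR team IN ('sec', 'app', 'infra') → 1
ticket_id=105: sla_hours >= 56 OR team IN ('sec', 'app', 'infra') → 0
ticket_id=106: sla_hours >= 56 OR team IN ('sec', 'app', 'infra') → 4
ticket_id=107: sla_hours >= 56 OR team IN ('sec', 'app', 'infra') → 0
ticket_id=108: sla_hours >= 56 OR team IN ('sec', 'app', 'infra') → 1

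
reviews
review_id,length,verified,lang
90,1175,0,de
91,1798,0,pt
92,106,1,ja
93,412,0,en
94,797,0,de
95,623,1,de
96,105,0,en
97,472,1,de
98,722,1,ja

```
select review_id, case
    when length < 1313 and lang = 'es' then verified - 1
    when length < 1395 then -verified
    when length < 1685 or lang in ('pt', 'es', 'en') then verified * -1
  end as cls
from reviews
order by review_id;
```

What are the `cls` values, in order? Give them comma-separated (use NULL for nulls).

review_id=90: length < 1395 → 0
review_id=91: length < 1685 or lang in ('pt', 'es', 'en') → 0
review_id=92: length < 1395 → -1
review_id=93: length < 1395 → 0
review_id=94: length < 1395 → 0
review_id=95: length < 1395 → -1
review_id=96: length < 1395 → 0
review_id=97: length < 1395 → -1
review_id=98: length < 1395 → -1

0, 0, -1, 0, 0, -1, 0, -1, -1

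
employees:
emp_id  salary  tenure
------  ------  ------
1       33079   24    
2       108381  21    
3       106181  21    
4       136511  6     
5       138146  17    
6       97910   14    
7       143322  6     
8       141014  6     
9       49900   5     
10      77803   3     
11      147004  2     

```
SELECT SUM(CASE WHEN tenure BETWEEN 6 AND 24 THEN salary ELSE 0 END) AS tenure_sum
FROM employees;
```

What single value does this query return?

904544

emp_id=1: ✓ → 33079
emp_id=2: ✓ → 108381
emp_id=3: ✓ → 106181
emp_id=4: ✓ → 136511
emp_id=5: ✓ → 138146
emp_id=6: ✓ → 97910
emp_id=7: ✓ → 143322
emp_id=8: ✓ → 141014
emp_id=9: ✗
emp_id=10: ✗
emp_id=11: ✗
tenure_sum = 33079 + 108381 + 106181 + 136511 + 138146 + 97910 + 143322 + 141014 = 904544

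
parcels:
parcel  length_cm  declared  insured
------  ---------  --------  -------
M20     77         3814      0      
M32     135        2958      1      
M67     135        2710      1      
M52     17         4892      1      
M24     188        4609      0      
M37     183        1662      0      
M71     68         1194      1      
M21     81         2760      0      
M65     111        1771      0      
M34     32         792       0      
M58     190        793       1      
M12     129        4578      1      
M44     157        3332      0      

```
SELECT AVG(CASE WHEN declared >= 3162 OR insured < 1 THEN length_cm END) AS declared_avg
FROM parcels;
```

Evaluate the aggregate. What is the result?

parcel=M20: ✓ → 77
parcel=M32: ✗
parcel=M67: ✗
parcel=M52: ✓ → 17
parcel=M24: ✓ → 188
parcel=M37: ✓ → 183
parcel=M71: ✗
parcel=M21: ✓ → 81
parcel=M65: ✓ → 111
parcel=M34: ✓ → 32
parcel=M58: ✗
parcel=M12: ✓ → 129
parcel=M44: ✓ → 157
declared_avg = (77 + 17 + 188 + 183 + 81 + 111 + 32 + 129 + 157) / 9 = 108.3333333333

108.3333333333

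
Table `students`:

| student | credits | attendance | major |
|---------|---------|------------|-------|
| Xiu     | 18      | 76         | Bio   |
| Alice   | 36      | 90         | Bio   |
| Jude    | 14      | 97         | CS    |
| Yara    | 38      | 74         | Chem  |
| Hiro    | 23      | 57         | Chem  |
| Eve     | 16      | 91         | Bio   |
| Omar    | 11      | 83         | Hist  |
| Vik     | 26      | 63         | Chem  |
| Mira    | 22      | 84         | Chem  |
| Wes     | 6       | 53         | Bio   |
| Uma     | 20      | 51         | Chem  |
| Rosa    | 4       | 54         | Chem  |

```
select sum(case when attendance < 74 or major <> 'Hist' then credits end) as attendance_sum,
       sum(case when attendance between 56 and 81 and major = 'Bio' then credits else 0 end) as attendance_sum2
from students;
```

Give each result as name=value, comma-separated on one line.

[attendance_sum: attendance < 74 or major <> 'Hist']
student=Xiu: ✓ → 18
student=Alice: ✓ → 36
student=Jude: ✓ → 14
student=Yara: ✓ → 38
student=Hiro: ✓ → 23
student=Eve: ✓ → 16
student=Omar: ✗
student=Vik: ✓ → 26
student=Mira: ✓ → 22
student=Wes: ✓ → 6
student=Uma: ✓ → 20
student=Rosa: ✓ → 4
attendance_sum = 18 + 36 + 14 + 38 + 23 + 16 + 26 + 22 + 6 + 20 + 4 = 223
—
[attendance_sum2: attendance between 56 and 81 and major = 'Bio']
student=Xiu: ✓ → 18
student=Alice: ✗
student=Jude: ✗
student=Yara: ✗
student=Hiro: ✗
student=Eve: ✗
student=Omar: ✗
student=Vik: ✗
student=Mira: ✗
student=Wes: ✗
student=Uma: ✗
student=Rosa: ✗
attendance_sum2 = 18

attendance_sum=223, attendance_sum2=18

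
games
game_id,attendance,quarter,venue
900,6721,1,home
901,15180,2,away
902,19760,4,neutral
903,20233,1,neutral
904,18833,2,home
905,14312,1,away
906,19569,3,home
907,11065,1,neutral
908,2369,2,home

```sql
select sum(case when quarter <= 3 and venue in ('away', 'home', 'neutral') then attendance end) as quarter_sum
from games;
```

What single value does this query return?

108282

game_id=900: ✓ → 6721
game_id=901: ✓ → 15180
game_id=902: ✗
game_id=903: ✓ → 20233
game_id=904: ✓ → 18833
game_id=905: ✓ → 14312
game_id=906: ✓ → 19569
game_id=907: ✓ → 11065
game_id=908: ✓ → 2369
quarter_sum = 6721 + 15180 + 20233 + 18833 + 14312 + 19569 + 11065 + 2369 = 108282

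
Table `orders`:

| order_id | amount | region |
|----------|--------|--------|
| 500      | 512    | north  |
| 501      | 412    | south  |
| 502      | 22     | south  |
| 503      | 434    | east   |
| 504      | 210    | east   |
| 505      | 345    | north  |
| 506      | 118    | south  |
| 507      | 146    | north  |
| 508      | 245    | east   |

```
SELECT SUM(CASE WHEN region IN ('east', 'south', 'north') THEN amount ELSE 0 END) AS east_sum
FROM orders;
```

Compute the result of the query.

2444

order_id=500: ✓ → 512
order_id=501: ✓ → 412
order_id=502: ✓ → 22
order_id=503: ✓ → 434
order_id=504: ✓ → 210
order_id=505: ✓ → 345
order_id=506: ✓ → 118
order_id=507: ✓ → 146
order_id=508: ✓ → 245
east_sum = 512 + 412 + 22 + 434 + 210 + 345 + 118 + 146 + 245 = 2444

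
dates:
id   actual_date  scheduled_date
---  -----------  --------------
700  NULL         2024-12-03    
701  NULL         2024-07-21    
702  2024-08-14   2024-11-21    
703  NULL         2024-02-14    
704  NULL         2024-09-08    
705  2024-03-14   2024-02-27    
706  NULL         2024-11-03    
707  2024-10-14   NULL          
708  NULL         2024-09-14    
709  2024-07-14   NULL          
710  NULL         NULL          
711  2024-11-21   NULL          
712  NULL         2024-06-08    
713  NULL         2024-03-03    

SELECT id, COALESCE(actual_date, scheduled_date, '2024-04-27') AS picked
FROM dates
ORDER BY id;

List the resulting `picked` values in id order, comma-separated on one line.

2024-12-03, 2024-07-21, 2024-08-14, 2024-02-14, 2024-09-08, 2024-03-14, 2024-11-03, 2024-10-14, 2024-09-14, 2024-07-14, 2024-04-27, 2024-11-21, 2024-06-08, 2024-03-03

id=700: actual_date=NULL, scheduled_date=2024-12-03 → 2024-12-03
id=701: actual_date=NULL, scheduled_date=2024-07-21 → 2024-07-21
id=702: actual_date=2024-08-14 → 2024-08-14
id=703: actual_date=NULL, scheduled_date=2024-02-14 → 2024-02-14
id=704: actual_date=NULL, scheduled_date=2024-09-08 → 2024-09-08
id=705: actual_date=2024-03-14 → 2024-03-14
id=706: actual_date=NULL, scheduled_date=2024-11-03 → 2024-11-03
id=707: actual_date=2024-10-14 → 2024-10-14
id=708: actual_date=NULL, scheduled_date=2024-09-14 → 2024-09-14
id=709: actual_date=2024-07-14 → 2024-07-14
id=710: actual_date=NULL, scheduled_date=NULL, → literal 2024-04-27 → 2024-04-27
id=711: actual_date=2024-11-21 → 2024-11-21
id=712: actual_date=NULL, scheduled_date=2024-06-08 → 2024-06-08
id=713: actual_date=NULL, scheduled_date=2024-03-03 → 2024-03-03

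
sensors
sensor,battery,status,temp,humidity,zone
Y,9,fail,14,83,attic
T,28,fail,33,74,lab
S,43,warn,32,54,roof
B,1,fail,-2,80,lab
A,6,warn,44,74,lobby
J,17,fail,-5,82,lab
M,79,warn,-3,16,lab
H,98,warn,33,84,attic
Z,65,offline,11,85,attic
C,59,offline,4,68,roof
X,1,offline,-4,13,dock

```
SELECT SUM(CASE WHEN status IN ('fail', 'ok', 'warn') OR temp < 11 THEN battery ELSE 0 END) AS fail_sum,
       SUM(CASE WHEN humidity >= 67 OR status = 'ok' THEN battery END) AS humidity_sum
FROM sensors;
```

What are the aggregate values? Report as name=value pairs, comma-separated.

[fail_sum: status IN ('fail', 'ok', 'warn') OR temp < 11]
sensor=Y: ✓ → 9
sensor=T: ✓ → 28
sensor=S: ✓ → 43
sensor=B: ✓ → 1
sensor=A: ✓ → 6
sensor=J: ✓ → 17
sensor=M: ✓ → 79
sensor=H: ✓ → 98
sensor=Z: ✗
sensor=C: ✓ → 59
sensor=X: ✓ → 1
fail_sum = 9 + 28 + 43 + 1 + 6 + 17 + 79 + 98 + 59 + 1 = 341
—
[humidity_sum: humidity >= 67 OR status = 'ok']
sensor=Y: ✓ → 9
sensor=T: ✓ → 28
sensor=S: ✗
sensor=B: ✓ → 1
sensor=A: ✓ → 6
sensor=J: ✓ → 17
sensor=M: ✗
sensor=H: ✓ → 98
sensor=Z: ✓ → 65
sensor=C: ✓ → 59
sensor=X: ✗
humidity_sum = 9 + 28 + 1 + 6 + 17 + 98 + 65 + 59 = 283

fail_sum=341, humidity_sum=283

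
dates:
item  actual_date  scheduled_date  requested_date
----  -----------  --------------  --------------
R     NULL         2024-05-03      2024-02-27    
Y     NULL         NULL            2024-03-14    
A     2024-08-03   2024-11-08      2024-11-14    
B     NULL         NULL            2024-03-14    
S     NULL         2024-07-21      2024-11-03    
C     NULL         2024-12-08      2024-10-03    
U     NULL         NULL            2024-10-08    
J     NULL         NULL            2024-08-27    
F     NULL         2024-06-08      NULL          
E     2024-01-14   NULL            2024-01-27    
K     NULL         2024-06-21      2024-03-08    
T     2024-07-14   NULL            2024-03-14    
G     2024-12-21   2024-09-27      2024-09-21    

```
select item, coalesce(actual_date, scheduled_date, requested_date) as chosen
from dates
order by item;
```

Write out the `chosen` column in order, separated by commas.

2024-08-03, 2024-03-14, 2024-12-08, 2024-01-14, 2024-06-08, 2024-12-21, 2024-08-27, 2024-06-21, 2024-05-03, 2024-07-21, 2024-07-14, 2024-10-08, 2024-03-14

item=A: actual_date=2024-08-03 → 2024-08-03
item=B: actual_date=NULL, scheduled_date=NULL, requested_date=2024-03-14 → 2024-03-14
item=C: actual_date=NULL, scheduled_date=2024-12-08 → 2024-12-08
item=E: actual_date=2024-01-14 → 2024-01-14
item=F: actual_date=NULL, scheduled_date=2024-06-08 → 2024-06-08
item=G: actual_date=2024-12-21 → 2024-12-21
item=J: actual_date=NULL, scheduled_date=NULL, requested_date=2024-08-27 → 2024-08-27
item=K: actual_date=NULL, scheduled_date=2024-06-21 → 2024-06-21
item=R: actual_date=NULL, scheduled_date=2024-05-03 → 2024-05-03
item=S: actual_date=NULL, scheduled_date=2024-07-21 → 2024-07-21
item=T: actual_date=2024-07-14 → 2024-07-14
item=U: actual_date=NULL, scheduled_date=NULL, requested_date=2024-10-08 → 2024-10-08
item=Y: actual_date=NULL, scheduled_date=NULL, requested_date=2024-03-14 → 2024-03-14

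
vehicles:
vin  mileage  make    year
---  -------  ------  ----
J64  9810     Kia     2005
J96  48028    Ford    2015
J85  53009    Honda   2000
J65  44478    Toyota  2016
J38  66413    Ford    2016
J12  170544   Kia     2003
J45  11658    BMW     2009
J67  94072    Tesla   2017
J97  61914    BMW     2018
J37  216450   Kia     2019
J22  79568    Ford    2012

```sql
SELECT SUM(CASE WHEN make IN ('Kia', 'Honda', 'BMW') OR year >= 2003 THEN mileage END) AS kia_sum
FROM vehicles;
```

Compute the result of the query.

855944

vin=J64: ✓ → 9810
vin=J96: ✓ → 48028
vin=J85: ✓ → 53009
vin=J65: ✓ → 44478
vin=J38: ✓ → 66413
vin=J12: ✓ → 170544
vin=J45: ✓ → 11658
vin=J67: ✓ → 94072
vin=J97: ✓ → 61914
vin=J37: ✓ → 216450
vin=J22: ✓ → 79568
kia_sum = 9810 + 48028 + 53009 + 44478 + 66413 + 170544 + 11658 + 94072 + 61914 + 216450 + 79568 = 855944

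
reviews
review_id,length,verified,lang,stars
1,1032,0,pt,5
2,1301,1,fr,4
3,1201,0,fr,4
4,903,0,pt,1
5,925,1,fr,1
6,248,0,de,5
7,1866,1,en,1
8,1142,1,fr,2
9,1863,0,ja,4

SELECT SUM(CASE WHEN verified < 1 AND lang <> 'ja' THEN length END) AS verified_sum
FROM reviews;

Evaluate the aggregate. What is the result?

3384

review_id=1: ✓ → 1032
review_id=2: ✗
review_id=3: ✓ → 1201
review_id=4: ✓ → 903
review_id=5: ✗
review_id=6: ✓ → 248
review_id=7: ✗
review_id=8: ✗
review_id=9: ✗
verified_sum = 1032 + 1201 + 903 + 248 = 3384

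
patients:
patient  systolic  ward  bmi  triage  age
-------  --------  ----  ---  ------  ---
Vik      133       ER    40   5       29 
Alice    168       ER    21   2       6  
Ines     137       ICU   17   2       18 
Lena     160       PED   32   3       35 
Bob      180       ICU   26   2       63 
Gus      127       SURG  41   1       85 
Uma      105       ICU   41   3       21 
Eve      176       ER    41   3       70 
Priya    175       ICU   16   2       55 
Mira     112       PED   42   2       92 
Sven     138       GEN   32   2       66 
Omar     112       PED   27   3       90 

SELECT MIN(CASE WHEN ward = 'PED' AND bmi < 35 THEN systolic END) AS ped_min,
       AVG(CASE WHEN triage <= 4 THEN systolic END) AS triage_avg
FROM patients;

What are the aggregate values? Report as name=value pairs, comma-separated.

ped_min=112, triage_avg=144.5454545455

[ped_min: ward = 'PED' AND bmi < 35]
patient=Vik: ✗
patient=Alice: ✗
patient=Ines: ✗
patient=Lena: ✓ → 160
patient=Bob: ✗
patient=Gus: ✗
patient=Uma: ✗
patient=Eve: ✗
patient=Priya: ✗
patient=Mira: ✗
patient=Sven: ✗
patient=Omar: ✓ → 112
ped_min = MIN(160, 112) = 112
—
[triage_avg: triage <= 4]
patient=Vik: ✗
patient=Alice: ✓ → 168
patient=Ines: ✓ → 137
patient=Lena: ✓ → 160
patient=Bob: ✓ → 180
patient=Gus: ✓ → 127
patient=Uma: ✓ → 105
patient=Eve: ✓ → 176
patient=Priya: ✓ → 175
patient=Mira: ✓ → 112
patient=Sven: ✓ → 138
patient=Omar: ✓ → 112
triage_avg = (168 + 137 + 160 + 180 + 127 + 105 + 176 + 175 + 112 + 138 + 112) / 11 = 144.5454545455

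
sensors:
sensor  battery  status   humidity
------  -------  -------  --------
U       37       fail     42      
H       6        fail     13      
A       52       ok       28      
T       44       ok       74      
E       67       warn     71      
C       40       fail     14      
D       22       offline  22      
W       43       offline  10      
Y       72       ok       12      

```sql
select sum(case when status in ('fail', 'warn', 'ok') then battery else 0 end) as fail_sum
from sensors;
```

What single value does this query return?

318

sensor=U: ✓ → 37
sensor=H: ✓ → 6
sensor=A: ✓ → 52
sensor=T: ✓ → 44
sensor=E: ✓ → 67
sensor=C: ✓ → 40
sensor=D: ✗
sensor=W: ✗
sensor=Y: ✓ → 72
fail_sum = 37 + 6 + 52 + 44 + 67 + 40 + 72 = 318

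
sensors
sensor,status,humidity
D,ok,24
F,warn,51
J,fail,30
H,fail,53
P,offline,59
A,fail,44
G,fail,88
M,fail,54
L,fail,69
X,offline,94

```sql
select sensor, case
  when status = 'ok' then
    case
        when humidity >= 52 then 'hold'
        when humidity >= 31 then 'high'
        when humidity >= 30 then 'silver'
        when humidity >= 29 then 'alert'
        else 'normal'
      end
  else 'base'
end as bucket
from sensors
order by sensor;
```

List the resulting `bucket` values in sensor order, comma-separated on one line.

sensor=A: status='fail' → outer ELSE → base
sensor=D: status='ok' → inner[ELSE] → normal
sensor=F: status='warn' → outer ELSE → base
sensor=G: status='fail' → outer ELSE → base
sensor=H: status='fail' → outer ELSE → base
sensor=J: status='fail' → outer ELSE → base
sensor=L: status='fail' → outer ELSE → base
sensor=M: status='fail' → outer ELSE → base
sensor=P: status='offline' → outer ELSE → base
sensor=X: status='offline' → outer ELSE → base

base, normal, base, base, base, base, base, base, base, base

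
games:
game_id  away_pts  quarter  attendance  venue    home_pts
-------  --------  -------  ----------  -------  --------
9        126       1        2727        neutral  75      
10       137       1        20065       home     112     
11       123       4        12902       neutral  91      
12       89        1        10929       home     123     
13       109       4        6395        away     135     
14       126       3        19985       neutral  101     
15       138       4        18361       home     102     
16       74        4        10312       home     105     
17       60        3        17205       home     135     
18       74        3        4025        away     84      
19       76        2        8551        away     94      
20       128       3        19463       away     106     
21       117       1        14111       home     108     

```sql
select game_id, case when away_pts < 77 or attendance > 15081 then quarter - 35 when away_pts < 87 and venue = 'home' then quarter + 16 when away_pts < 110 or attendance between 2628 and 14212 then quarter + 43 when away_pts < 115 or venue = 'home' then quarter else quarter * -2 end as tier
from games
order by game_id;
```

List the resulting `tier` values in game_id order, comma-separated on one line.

44, -34, 47, 44, 47, -32, -31, -31, -32, -32, -33, -32, 44

game_id=9: away_pts < 110 or attendance between 2628 and 14212 → 44
game_id=10: away_pts < 77 or attendance > 15081 → -34
game_id=11: away_pts < 110 or attendance between 2628 and 14212 → 47
game_id=12: away_pts < 110 or attendance between 2628 and 14212 → 44
game_id=13: away_pts < 110 or attendance between 2628 and 14212 → 47
game_id=14: away_pts < 77 or attendance > 15081 → -32
game_id=15: away_pts < 77 or attendance > 15081 → -31
game_id=16: away_pts < 77 or attendance > 15081 → -31
game_id=17: away_pts < 77 or attendance > 15081 → -32
game_id=18: away_pts < 77 or attendance > 15081 → -32
game_id=19: away_pts < 77 or attendance > 15081 → -33
game_id=20: away_pts < 77 or attendance > 15081 → -32
game_id=21: away_pts < 110 or attendance between 2628 and 14212 → 44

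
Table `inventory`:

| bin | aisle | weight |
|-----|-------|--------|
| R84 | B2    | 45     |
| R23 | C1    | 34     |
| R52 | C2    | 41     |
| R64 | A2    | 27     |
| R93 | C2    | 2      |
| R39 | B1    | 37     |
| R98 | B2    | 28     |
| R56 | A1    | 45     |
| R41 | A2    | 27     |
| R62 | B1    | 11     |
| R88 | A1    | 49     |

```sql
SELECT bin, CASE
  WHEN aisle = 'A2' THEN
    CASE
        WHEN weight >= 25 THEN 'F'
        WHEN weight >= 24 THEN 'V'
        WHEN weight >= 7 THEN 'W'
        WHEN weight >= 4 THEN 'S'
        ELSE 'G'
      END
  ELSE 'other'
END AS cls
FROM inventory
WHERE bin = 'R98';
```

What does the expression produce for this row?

bin = R98: aisle=B2, weight=28.
aisle='B2' → outer ELSE → other

other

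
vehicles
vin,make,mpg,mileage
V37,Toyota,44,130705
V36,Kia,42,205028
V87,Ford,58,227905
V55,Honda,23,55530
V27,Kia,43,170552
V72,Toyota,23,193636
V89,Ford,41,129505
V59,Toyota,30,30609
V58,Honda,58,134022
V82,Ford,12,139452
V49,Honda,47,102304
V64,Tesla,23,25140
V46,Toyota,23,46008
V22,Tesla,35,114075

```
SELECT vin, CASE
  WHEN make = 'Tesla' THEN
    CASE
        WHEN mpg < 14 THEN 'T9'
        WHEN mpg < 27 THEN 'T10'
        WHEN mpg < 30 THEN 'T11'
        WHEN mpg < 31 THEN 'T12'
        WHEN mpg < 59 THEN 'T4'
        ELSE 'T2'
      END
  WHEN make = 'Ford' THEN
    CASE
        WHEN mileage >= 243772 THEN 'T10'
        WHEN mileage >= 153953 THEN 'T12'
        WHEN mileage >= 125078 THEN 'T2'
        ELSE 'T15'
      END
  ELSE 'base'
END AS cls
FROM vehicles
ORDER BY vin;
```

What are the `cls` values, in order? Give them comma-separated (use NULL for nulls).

vin=V22: make='Tesla' → inner[mpg < 59] → T4
vin=V27: make='Kia' → outer ELSE → base
vin=V36: make='Kia' → outer ELSE → base
vin=V37: make='Toyota' → outer ELSE → base
vin=V46: make='Toyota' → outer ELSE → base
vin=V49: make='Honda' → outer ELSE → base
vin=V55: make='Honda' → outer ELSE → base
vin=V58: make='Honda' → outer ELSE → base
vin=V59: make='Toyota' → outer ELSE → base
vin=V64: make='Tesla' → inner[mpg < 27] → T10
vin=V72: make='Toyota' → outer ELSE → base
vin=V82: make='Ford' → inner[mileage >= 125078] → T2
vin=V87: make='Ford' → inner[mileage >= 153953] → T12
vin=V89: make='Ford' → inner[mileage >= 125078] → T2

T4, base, base, base, base, base, base, base, base, T10, base, T2, T12, T2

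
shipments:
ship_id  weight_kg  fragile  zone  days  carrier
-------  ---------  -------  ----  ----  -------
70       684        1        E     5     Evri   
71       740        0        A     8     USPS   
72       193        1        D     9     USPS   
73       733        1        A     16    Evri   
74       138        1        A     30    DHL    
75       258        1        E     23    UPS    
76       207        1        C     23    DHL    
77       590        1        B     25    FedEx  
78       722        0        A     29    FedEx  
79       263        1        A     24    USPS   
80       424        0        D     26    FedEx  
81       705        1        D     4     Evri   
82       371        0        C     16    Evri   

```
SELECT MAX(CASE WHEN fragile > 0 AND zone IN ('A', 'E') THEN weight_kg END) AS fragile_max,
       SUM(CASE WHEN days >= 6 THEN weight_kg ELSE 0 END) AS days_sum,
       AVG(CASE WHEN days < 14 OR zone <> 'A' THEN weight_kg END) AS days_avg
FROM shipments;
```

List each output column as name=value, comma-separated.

[fragile_max: fragile > 0 AND zone IN ('A', 'E')]
ship_id=70: ✓ → 684
ship_id=71: ✗
ship_id=72: ✗
ship_id=73: ✓ → 733
ship_id=74: ✓ → 138
ship_id=75: ✓ → 258
ship_id=76: ✗
ship_id=77: ✗
ship_id=78: ✗
ship_id=79: ✓ → 263
ship_id=80: ✗
ship_id=81: ✗
ship_id=82: ✗
fragile_max = MAX(684, 733, 138, 258, 263) = 733
—
[days_sum: days >= 6]
ship_id=70: ✗
ship_id=71: ✓ → 740
ship_id=72: ✓ → 193
ship_id=73: ✓ → 733
ship_id=74: ✓ → 138
ship_id=75: ✓ → 258
ship_id=76: ✓ → 207
ship_id=77: ✓ → 590
ship_id=78: ✓ → 722
ship_id=79: ✓ → 263
ship_id=80: ✓ → 424
ship_id=81: ✗
ship_id=82: ✓ → 371
days_sum = 740 + 193 + 733 + 138 + 258 + 207 + 590 + 722 + 263 + 424 + 371 = 4639
—
[days_avg: days < 14 OR zone <> 'A']
ship_id=70: ✓ → 684
ship_id=71: ✓ → 740
ship_id=72: ✓ → 193
ship_id=73: ✗
ship_id=74: ✗
ship_id=75: ✓ → 258
ship_id=76: ✓ → 207
ship_id=77: ✓ → 590
ship_id=78: ✗
ship_id=79: ✗
ship_id=80: ✓ → 424
ship_id=81: ✓ → 705
ship_id=82: ✓ → 371
days_avg = (684 + 740 + 193 + 258 + 207 + 590 + 424 + 705 + 371) / 9 = 463.5555555556

fragile_max=733, days_sum=4639, days_avg=463.5555555556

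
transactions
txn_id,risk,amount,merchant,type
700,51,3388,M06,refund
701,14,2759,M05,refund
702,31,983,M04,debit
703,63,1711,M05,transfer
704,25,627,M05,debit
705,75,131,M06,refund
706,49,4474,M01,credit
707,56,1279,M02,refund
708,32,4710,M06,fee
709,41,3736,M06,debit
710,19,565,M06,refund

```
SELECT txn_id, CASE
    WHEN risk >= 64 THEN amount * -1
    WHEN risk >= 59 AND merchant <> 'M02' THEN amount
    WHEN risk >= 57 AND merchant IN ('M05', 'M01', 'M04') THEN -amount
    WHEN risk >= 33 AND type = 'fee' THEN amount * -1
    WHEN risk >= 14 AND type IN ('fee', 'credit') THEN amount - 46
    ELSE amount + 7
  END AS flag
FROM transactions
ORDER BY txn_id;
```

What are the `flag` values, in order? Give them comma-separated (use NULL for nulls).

txn_id=700: ELSE → 3395
txn_id=701: ELSE → 2766
txn_id=702: ELSE → 990
txn_id=703: risk >= 59 AND merchant <> 'M02' → 1711
txn_id=704: ELSE → 634
txn_id=705: risk >= 64 → -131
txn_id=706: risk >= 14 AND type IN ('fee', 'credit') → 4428
txn_id=707: ELSE → 1286
txn_id=708: risk >= 14 AND type IN ('fee', 'credit') → 4664
txn_id=709: ELSE → 3743
txn_id=710: ELSE → 572

3395, 2766, 990, 1711, 634, -131, 4428, 1286, 4664, 3743, 572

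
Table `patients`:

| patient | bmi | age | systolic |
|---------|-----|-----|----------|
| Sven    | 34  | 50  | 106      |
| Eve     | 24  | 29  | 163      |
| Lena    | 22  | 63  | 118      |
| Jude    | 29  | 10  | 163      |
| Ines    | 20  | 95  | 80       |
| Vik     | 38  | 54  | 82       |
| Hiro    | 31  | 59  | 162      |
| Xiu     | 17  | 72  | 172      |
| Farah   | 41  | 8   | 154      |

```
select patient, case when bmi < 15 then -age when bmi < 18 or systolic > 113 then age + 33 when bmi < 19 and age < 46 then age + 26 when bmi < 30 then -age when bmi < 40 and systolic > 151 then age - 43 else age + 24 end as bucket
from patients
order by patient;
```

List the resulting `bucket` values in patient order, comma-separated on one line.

62, 41, 92, -95, 43, 96, 74, 78, 105

patient=Eve: bmi < 18 or systolic > 113 → 62
patient=Farah: bmi < 18 or systolic > 113 → 41
patient=Hiro: bmi < 18 or systolic > 113 → 92
patient=Ines: bmi < 30 → -95
patient=Jude: bmi < 18 or systolic > 113 → 43
patient=Lena: bmi < 18 or systolic > 113 → 96
patient=Sven: ELSE → 74
patient=Vik: ELSE → 78
patient=Xiu: bmi < 18 or systolic > 113 → 105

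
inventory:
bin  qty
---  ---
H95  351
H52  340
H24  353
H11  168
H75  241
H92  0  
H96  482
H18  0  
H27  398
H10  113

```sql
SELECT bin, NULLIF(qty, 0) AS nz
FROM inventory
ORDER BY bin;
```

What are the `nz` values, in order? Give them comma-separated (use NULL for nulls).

113, 168, NULL, 353, 398, 340, 241, NULL, 351, 482

bin=H10: qty=113 vs 0: differ → 113
bin=H11: qty=168 vs 0: differ → 168
bin=H18: qty=0 vs 0: equal → NULL
bin=H24: qty=353 vs 0: differ → 353
bin=H27: qty=398 vs 0: differ → 398
bin=H52: qty=340 vs 0: differ → 340
bin=H75: qty=241 vs 0: differ → 241
bin=H92: qty=0 vs 0: equal → NULL
bin=H95: qty=351 vs 0: differ → 351
bin=H96: qty=482 vs 0: differ → 482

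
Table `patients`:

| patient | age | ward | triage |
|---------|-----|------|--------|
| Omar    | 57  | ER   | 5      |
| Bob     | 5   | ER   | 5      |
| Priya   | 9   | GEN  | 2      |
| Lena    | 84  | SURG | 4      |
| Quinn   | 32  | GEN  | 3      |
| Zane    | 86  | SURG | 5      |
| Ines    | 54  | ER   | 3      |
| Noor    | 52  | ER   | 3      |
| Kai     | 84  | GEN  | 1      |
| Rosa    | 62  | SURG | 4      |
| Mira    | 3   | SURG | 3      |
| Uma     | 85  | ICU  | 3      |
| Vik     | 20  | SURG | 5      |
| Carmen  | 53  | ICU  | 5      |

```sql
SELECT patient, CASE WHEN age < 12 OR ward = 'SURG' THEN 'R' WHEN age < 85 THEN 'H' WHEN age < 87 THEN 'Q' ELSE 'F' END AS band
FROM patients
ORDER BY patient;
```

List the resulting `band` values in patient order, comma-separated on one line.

patient=Bob: age < 12 OR ward = 'SURG' → R
patient=Carmen: age < 85 → H
patient=Ines: age < 85 → H
patient=Kai: age < 85 → H
patient=Lena: age < 12 OR ward = 'SURG' → R
patient=Mira: age < 12 OR ward = 'SURG' → R
patient=Noor: age < 85 → H
patient=Omar: age < 85 → H
patient=Priya: age < 12 OR ward = 'SURG' → R
patient=Quinn: age < 85 → H
patient=Rosa: age < 12 OR ward = 'SURG' → R
patient=Uma: age < 87 → Q
patient=Vik: age < 12 OR ward = 'SURG' → R
patient=Zane: age < 12 OR ward = 'SURG' → R

R, H, H, H, R, R, H, H, R, H, R, Q, R, R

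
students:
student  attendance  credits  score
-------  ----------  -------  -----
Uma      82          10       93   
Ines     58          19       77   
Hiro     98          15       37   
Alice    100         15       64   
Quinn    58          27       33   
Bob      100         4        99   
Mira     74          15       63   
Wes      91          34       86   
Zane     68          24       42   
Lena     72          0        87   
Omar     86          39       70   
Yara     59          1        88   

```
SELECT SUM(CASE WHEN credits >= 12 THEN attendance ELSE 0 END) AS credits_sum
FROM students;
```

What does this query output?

student=Uma: ✗
student=Ines: ✓ → 58
student=Hiro: ✓ → 98
student=Alice: ✓ → 100
student=Quinn: ✓ → 58
student=Bob: ✗
student=Mira: ✓ → 74
student=Wes: ✓ → 91
student=Zane: ✓ → 68
student=Lena: ✗
student=Omar: ✓ → 86
student=Yara: ✗
credits_sum = 58 + 98 + 100 + 58 + 74 + 91 + 68 + 86 = 633

633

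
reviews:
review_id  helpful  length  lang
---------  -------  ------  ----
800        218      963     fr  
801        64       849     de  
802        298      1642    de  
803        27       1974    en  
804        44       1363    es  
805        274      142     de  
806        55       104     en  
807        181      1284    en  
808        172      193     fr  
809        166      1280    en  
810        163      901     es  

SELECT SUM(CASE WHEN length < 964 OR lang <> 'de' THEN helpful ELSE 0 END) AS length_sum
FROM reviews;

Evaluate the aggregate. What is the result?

review_id=800: ✓ → 218
review_id=801: ✓ → 64
review_id=802: ✗
review_id=803: ✓ → 27
review_id=804: ✓ → 44
review_id=805: ✓ → 274
review_id=806: ✓ → 55
review_id=807: ✓ → 181
review_id=808: ✓ → 172
review_id=809: ✓ → 166
review_id=810: ✓ → 163
length_sum = 218 + 64 + 27 + 44 + 274 + 55 + 181 + 172 + 166 + 163 = 1364

1364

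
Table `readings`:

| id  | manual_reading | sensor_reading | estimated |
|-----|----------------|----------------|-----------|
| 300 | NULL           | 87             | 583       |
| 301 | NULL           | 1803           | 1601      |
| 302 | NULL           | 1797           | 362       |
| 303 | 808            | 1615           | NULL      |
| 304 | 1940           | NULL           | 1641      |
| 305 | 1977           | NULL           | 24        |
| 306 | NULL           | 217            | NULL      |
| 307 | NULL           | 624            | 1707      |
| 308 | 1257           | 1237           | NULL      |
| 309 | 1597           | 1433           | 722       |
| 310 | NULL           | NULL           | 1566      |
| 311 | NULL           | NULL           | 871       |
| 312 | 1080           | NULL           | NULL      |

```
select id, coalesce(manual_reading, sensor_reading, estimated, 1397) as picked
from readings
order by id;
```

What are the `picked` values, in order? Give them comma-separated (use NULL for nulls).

87, 1803, 1797, 808, 1940, 1977, 217, 624, 1257, 1597, 1566, 871, 1080

id=300: manual_reading=NULL, sensor_reading=87 → 87
id=301: manual_reading=NULL, sensor_reading=1803 → 1803
id=302: manual_reading=NULL, sensor_reading=1797 → 1797
id=303: manual_reading=808 → 808
id=304: manual_reading=1940 → 1940
id=305: manual_reading=1977 → 1977
id=306: manual_reading=NULL, sensor_reading=217 → 217
id=307: manual_reading=NULL, sensor_reading=624 → 624
id=308: manual_reading=1257 → 1257
id=309: manual_reading=1597 → 1597
id=310: manual_reading=NULL, sensor_reading=NULL, estimated=1566 → 1566
id=311: manual_reading=NULL, sensor_reading=NULL, estimated=871 → 871
id=312: manual_reading=1080 → 1080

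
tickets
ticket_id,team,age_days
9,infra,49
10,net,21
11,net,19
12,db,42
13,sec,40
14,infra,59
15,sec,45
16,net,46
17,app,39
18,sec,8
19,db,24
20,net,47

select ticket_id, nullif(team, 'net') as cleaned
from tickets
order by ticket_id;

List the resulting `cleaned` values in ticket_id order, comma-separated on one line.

infra, NULL, NULL, db, sec, infra, sec, NULL, app, sec, db, NULL

ticket_id=9: team=infra vs net: differ → infra
ticket_id=10: team=net vs net: equal → NULL
ticket_id=11: team=net vs net: equal → NULL
ticket_id=12: team=db vs net: differ → db
ticket_id=13: team=sec vs net: differ → sec
ticket_id=14: team=infra vs net: differ → infra
ticket_id=15: team=sec vs net: differ → sec
ticket_id=16: team=net vs net: equal → NULL
ticket_id=17: team=app vs net: differ → app
ticket_id=18: team=sec vs net: differ → sec
ticket_id=19: team=db vs net: differ → db
ticket_id=20: team=net vs net: equal → NULL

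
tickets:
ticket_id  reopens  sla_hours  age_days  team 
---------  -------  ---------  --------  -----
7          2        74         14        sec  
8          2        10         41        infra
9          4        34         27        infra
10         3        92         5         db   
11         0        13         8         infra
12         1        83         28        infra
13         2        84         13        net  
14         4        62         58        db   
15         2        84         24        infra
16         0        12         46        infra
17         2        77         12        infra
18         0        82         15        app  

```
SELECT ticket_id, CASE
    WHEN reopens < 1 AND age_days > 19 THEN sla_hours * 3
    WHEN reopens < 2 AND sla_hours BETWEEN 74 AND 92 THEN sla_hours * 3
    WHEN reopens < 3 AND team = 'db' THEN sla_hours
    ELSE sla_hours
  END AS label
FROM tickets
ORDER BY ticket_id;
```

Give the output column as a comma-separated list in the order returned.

74, 10, 34, 92, 13, 249, 84, 62, 84, 36, 77, 246

ticket_id=7: ELSE → 74
ticket_id=8: ELSE → 10
ticket_id=9: ELSE → 34
ticket_id=10: ELSE → 92
ticket_id=11: ELSE → 13
ticket_id=12: reopens < 2 AND sla_hours BETWEEN 74 AND 92 → 249
ticket_id=13: ELSE → 84
ticket_id=14: ELSE → 62
ticket_id=15: ELSE → 84
ticket_id=16: reopens < 1 AND age_days > 19 → 36
ticket_id=17: ELSE → 77
ticket_id=18: reopens < 2 AND sla_hours BETWEEN 74 AND 92 → 246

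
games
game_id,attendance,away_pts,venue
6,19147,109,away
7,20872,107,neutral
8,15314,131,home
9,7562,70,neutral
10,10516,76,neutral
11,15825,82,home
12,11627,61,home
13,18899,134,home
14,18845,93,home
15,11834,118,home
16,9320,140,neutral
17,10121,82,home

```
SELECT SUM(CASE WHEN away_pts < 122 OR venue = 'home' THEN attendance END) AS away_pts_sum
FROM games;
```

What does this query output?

160562

game_id=6: ✓ → 19147
game_id=7: ✓ → 20872
game_id=8: ✓ → 15314
game_id=9: ✓ → 7562
game_id=10: ✓ → 10516
game_id=11: ✓ → 15825
game_id=12: ✓ → 11627
game_id=13: ✓ → 18899
game_id=14: ✓ → 18845
game_id=15: ✓ → 11834
game_id=16: ✗
game_id=17: ✓ → 10121
away_pts_sum = 19147 + 20872 + 15314 + 7562 + 10516 + 15825 + 11627 + 18899 + 18845 + 11834 + 10121 = 160562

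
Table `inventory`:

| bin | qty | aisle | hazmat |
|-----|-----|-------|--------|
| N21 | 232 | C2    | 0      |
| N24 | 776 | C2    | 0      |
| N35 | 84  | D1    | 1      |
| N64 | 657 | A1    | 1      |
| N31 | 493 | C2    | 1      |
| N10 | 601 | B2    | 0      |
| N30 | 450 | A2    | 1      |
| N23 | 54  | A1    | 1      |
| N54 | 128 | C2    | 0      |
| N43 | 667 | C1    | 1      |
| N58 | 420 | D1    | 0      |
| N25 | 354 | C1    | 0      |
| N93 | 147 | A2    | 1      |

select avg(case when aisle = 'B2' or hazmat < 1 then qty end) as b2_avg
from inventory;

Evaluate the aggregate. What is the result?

418.5

bin=N21: ✓ → 232
bin=N24: ✓ → 776
bin=N35: ✗
bin=N64: ✗
bin=N31: ✗
bin=N10: ✓ → 601
bin=N30: ✗
bin=N23: ✗
bin=N54: ✓ → 128
bin=N43: ✗
bin=N58: ✓ → 420
bin=N25: ✓ → 354
bin=N93: ✗
b2_avg = (232 + 776 + 601 + 128 + 420 + 354) / 6 = 418.5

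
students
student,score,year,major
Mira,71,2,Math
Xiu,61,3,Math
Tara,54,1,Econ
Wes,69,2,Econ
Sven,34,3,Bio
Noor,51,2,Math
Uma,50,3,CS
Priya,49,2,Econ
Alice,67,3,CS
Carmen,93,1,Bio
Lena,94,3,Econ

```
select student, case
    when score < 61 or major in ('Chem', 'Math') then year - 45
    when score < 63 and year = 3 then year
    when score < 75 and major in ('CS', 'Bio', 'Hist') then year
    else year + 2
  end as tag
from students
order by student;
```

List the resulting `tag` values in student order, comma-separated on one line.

3, 3, 5, -43, -43, -43, -42, -44, -42, 4, -42

student=Alice: score < 75 and major in ('CS', 'Bio', 'Hist') → 3
student=Carmen: ELSE → 3
student=Lena: ELSE → 5
student=Mira: score < 61 or major in ('Chem', 'Math') → -43
student=Noor: score < 61 or major in ('Chem', 'Math') → -43
student=Priya: score < 61 or major in ('Chem', 'Math') → -43
student=Sven: score < 61 or major in ('Chem', 'Math') → -42
student=Tara: score < 61 or major in ('Chem', 'Math') → -44
student=Uma: score < 61 or major in ('Chem', 'Math') → -42
student=Wes: ELSE → 4
student=Xiu: score < 61 or major in ('Chem', 'Math') → -42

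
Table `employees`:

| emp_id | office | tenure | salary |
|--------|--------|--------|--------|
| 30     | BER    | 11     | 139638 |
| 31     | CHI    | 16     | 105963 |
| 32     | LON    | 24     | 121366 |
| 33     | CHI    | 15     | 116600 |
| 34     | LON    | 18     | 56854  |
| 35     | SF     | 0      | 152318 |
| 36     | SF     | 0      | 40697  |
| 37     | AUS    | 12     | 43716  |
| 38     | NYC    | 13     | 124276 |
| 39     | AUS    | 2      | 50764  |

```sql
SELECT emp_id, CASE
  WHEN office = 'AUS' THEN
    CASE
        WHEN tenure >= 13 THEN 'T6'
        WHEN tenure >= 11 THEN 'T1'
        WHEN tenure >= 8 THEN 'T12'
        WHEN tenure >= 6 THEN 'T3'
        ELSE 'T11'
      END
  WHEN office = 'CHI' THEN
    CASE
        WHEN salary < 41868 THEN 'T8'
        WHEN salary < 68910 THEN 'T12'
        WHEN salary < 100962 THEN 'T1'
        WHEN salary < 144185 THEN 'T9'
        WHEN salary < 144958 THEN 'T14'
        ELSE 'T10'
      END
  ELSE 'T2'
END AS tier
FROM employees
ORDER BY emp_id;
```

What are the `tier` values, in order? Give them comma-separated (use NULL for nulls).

emp_id=30: office='BER' → outer ELSE → T2
emp_id=31: office='CHI' → inner[salary < 144185] → T9
emp_id=32: office='LON' → outer ELSE → T2
emp_id=33: office='CHI' → inner[salary < 144185] → T9
emp_id=34: office='LON' → outer ELSE → T2
emp_id=35: office='SF' → outer ELSE → T2
emp_id=36: office='SF' → outer ELSE → T2
emp_id=37: office='AUS' → inner[tenure >= 11] → T1
emp_id=38: office='NYC' → outer ELSE → T2
emp_id=39: office='AUS' → inner[ELSE] → T11

T2, T9, T2, T9, T2, T2, T2, T1, T2, T11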